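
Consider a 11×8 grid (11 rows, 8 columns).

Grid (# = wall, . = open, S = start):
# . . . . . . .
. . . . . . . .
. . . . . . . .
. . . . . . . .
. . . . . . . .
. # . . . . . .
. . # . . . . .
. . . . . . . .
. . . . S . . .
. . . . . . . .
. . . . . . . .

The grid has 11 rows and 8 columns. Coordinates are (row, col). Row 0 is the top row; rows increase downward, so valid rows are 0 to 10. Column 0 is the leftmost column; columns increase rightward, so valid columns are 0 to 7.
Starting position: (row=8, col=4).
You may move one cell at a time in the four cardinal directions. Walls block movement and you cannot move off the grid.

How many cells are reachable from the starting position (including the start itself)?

BFS flood-fill from (row=8, col=4):
  Distance 0: (row=8, col=4)
  Distance 1: (row=7, col=4), (row=8, col=3), (row=8, col=5), (row=9, col=4)
  Distance 2: (row=6, col=4), (row=7, col=3), (row=7, col=5), (row=8, col=2), (row=8, col=6), (row=9, col=3), (row=9, col=5), (row=10, col=4)
  Distance 3: (row=5, col=4), (row=6, col=3), (row=6, col=5), (row=7, col=2), (row=7, col=6), (row=8, col=1), (row=8, col=7), (row=9, col=2), (row=9, col=6), (row=10, col=3), (row=10, col=5)
  Distance 4: (row=4, col=4), (row=5, col=3), (row=5, col=5), (row=6, col=6), (row=7, col=1), (row=7, col=7), (row=8, col=0), (row=9, col=1), (row=9, col=7), (row=10, col=2), (row=10, col=6)
  Distance 5: (row=3, col=4), (row=4, col=3), (row=4, col=5), (row=5, col=2), (row=5, col=6), (row=6, col=1), (row=6, col=7), (row=7, col=0), (row=9, col=0), (row=10, col=1), (row=10, col=7)
  Distance 6: (row=2, col=4), (row=3, col=3), (row=3, col=5), (row=4, col=2), (row=4, col=6), (row=5, col=7), (row=6, col=0), (row=10, col=0)
  Distance 7: (row=1, col=4), (row=2, col=3), (row=2, col=5), (row=3, col=2), (row=3, col=6), (row=4, col=1), (row=4, col=7), (row=5, col=0)
  Distance 8: (row=0, col=4), (row=1, col=3), (row=1, col=5), (row=2, col=2), (row=2, col=6), (row=3, col=1), (row=3, col=7), (row=4, col=0)
  Distance 9: (row=0, col=3), (row=0, col=5), (row=1, col=2), (row=1, col=6), (row=2, col=1), (row=2, col=7), (row=3, col=0)
  Distance 10: (row=0, col=2), (row=0, col=6), (row=1, col=1), (row=1, col=7), (row=2, col=0)
  Distance 11: (row=0, col=1), (row=0, col=7), (row=1, col=0)
Total reachable: 85 (grid has 85 open cells total)

Answer: Reachable cells: 85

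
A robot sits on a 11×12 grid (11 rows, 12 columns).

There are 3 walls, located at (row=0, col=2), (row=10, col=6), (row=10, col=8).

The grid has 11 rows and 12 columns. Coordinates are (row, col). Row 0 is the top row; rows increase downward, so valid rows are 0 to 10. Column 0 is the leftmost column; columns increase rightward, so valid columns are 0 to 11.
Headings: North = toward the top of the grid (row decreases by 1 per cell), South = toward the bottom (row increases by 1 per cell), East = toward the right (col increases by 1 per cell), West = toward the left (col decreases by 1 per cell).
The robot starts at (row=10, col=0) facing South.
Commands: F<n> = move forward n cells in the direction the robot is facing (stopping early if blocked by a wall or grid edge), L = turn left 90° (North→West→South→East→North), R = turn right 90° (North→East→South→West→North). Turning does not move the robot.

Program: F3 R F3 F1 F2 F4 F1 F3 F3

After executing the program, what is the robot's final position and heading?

Answer: Final position: (row=10, col=0), facing West

Derivation:
Start: (row=10, col=0), facing South
  F3: move forward 0/3 (blocked), now at (row=10, col=0)
  R: turn right, now facing West
  F3: move forward 0/3 (blocked), now at (row=10, col=0)
  F1: move forward 0/1 (blocked), now at (row=10, col=0)
  F2: move forward 0/2 (blocked), now at (row=10, col=0)
  F4: move forward 0/4 (blocked), now at (row=10, col=0)
  F1: move forward 0/1 (blocked), now at (row=10, col=0)
  F3: move forward 0/3 (blocked), now at (row=10, col=0)
  F3: move forward 0/3 (blocked), now at (row=10, col=0)
Final: (row=10, col=0), facing West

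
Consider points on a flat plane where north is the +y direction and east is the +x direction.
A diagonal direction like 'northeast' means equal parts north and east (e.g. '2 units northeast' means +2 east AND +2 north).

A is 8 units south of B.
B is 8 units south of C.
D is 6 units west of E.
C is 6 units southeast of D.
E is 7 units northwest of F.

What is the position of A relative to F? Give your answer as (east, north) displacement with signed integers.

Answer: A is at (east=-7, north=-15) relative to F.

Derivation:
Place F at the origin (east=0, north=0).
  E is 7 units northwest of F: delta (east=-7, north=+7); E at (east=-7, north=7).
  D is 6 units west of E: delta (east=-6, north=+0); D at (east=-13, north=7).
  C is 6 units southeast of D: delta (east=+6, north=-6); C at (east=-7, north=1).
  B is 8 units south of C: delta (east=+0, north=-8); B at (east=-7, north=-7).
  A is 8 units south of B: delta (east=+0, north=-8); A at (east=-7, north=-15).
Therefore A relative to F: (east=-7, north=-15).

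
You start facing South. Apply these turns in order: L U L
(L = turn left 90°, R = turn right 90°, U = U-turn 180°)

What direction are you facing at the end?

Start: South
  L (left (90° counter-clockwise)) -> East
  U (U-turn (180°)) -> West
  L (left (90° counter-clockwise)) -> South
Final: South

Answer: Final heading: South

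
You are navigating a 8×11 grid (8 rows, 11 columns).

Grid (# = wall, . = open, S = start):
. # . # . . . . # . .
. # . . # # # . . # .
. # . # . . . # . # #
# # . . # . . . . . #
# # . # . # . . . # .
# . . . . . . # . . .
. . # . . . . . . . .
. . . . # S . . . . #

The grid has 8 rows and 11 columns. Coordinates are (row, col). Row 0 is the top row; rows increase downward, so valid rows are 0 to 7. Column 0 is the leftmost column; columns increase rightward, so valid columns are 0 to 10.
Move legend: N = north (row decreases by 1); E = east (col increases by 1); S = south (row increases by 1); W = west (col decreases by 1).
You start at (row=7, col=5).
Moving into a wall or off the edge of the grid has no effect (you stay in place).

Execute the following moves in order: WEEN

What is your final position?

Answer: Final position: (row=6, col=7)

Derivation:
Start: (row=7, col=5)
  W (west): blocked, stay at (row=7, col=5)
  E (east): (row=7, col=5) -> (row=7, col=6)
  E (east): (row=7, col=6) -> (row=7, col=7)
  N (north): (row=7, col=7) -> (row=6, col=7)
Final: (row=6, col=7)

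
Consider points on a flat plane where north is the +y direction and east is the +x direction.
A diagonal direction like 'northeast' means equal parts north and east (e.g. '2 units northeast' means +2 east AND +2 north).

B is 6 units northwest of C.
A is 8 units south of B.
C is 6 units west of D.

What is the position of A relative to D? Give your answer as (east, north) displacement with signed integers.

Place D at the origin (east=0, north=0).
  C is 6 units west of D: delta (east=-6, north=+0); C at (east=-6, north=0).
  B is 6 units northwest of C: delta (east=-6, north=+6); B at (east=-12, north=6).
  A is 8 units south of B: delta (east=+0, north=-8); A at (east=-12, north=-2).
Therefore A relative to D: (east=-12, north=-2).

Answer: A is at (east=-12, north=-2) relative to D.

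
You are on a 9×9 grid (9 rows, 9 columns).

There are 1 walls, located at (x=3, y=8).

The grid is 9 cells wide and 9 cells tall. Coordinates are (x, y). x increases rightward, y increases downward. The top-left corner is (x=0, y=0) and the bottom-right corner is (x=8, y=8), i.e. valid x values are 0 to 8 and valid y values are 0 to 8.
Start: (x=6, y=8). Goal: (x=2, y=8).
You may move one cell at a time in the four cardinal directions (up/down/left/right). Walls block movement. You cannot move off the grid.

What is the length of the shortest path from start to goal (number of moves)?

BFS from (x=6, y=8) until reaching (x=2, y=8):
  Distance 0: (x=6, y=8)
  Distance 1: (x=6, y=7), (x=5, y=8), (x=7, y=8)
  Distance 2: (x=6, y=6), (x=5, y=7), (x=7, y=7), (x=4, y=8), (x=8, y=8)
  Distance 3: (x=6, y=5), (x=5, y=6), (x=7, y=6), (x=4, y=7), (x=8, y=7)
  Distance 4: (x=6, y=4), (x=5, y=5), (x=7, y=5), (x=4, y=6), (x=8, y=6), (x=3, y=7)
  Distance 5: (x=6, y=3), (x=5, y=4), (x=7, y=4), (x=4, y=5), (x=8, y=5), (x=3, y=6), (x=2, y=7)
  Distance 6: (x=6, y=2), (x=5, y=3), (x=7, y=3), (x=4, y=4), (x=8, y=4), (x=3, y=5), (x=2, y=6), (x=1, y=7), (x=2, y=8)  <- goal reached here
One shortest path (6 moves): (x=6, y=8) -> (x=5, y=8) -> (x=4, y=8) -> (x=4, y=7) -> (x=3, y=7) -> (x=2, y=7) -> (x=2, y=8)

Answer: Shortest path length: 6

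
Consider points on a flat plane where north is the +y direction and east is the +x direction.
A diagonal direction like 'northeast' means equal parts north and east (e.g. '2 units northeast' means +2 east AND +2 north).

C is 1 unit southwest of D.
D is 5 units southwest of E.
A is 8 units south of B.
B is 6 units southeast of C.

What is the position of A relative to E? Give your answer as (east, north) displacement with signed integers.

Answer: A is at (east=0, north=-20) relative to E.

Derivation:
Place E at the origin (east=0, north=0).
  D is 5 units southwest of E: delta (east=-5, north=-5); D at (east=-5, north=-5).
  C is 1 unit southwest of D: delta (east=-1, north=-1); C at (east=-6, north=-6).
  B is 6 units southeast of C: delta (east=+6, north=-6); B at (east=0, north=-12).
  A is 8 units south of B: delta (east=+0, north=-8); A at (east=0, north=-20).
Therefore A relative to E: (east=0, north=-20).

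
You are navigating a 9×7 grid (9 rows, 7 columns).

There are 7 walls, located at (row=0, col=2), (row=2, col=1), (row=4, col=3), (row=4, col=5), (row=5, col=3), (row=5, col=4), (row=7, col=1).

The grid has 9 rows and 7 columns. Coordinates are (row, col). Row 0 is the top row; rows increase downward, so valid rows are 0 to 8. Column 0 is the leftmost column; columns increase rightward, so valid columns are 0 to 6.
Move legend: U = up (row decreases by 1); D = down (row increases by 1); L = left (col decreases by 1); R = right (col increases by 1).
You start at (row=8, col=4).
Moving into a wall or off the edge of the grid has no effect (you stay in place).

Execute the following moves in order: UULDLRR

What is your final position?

Start: (row=8, col=4)
  U (up): (row=8, col=4) -> (row=7, col=4)
  U (up): (row=7, col=4) -> (row=6, col=4)
  L (left): (row=6, col=4) -> (row=6, col=3)
  D (down): (row=6, col=3) -> (row=7, col=3)
  L (left): (row=7, col=3) -> (row=7, col=2)
  R (right): (row=7, col=2) -> (row=7, col=3)
  R (right): (row=7, col=3) -> (row=7, col=4)
Final: (row=7, col=4)

Answer: Final position: (row=7, col=4)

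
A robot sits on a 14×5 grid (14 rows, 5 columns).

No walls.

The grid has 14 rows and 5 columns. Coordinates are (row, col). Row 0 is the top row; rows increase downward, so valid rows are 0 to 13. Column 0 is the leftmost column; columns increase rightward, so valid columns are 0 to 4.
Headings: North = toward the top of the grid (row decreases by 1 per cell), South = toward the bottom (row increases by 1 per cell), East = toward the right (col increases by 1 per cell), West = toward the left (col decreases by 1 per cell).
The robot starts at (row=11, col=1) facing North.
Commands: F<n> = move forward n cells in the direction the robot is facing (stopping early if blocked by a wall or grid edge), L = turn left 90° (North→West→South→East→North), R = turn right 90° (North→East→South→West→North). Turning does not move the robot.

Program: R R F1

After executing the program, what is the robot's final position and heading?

Answer: Final position: (row=12, col=1), facing South

Derivation:
Start: (row=11, col=1), facing North
  R: turn right, now facing East
  R: turn right, now facing South
  F1: move forward 1, now at (row=12, col=1)
Final: (row=12, col=1), facing South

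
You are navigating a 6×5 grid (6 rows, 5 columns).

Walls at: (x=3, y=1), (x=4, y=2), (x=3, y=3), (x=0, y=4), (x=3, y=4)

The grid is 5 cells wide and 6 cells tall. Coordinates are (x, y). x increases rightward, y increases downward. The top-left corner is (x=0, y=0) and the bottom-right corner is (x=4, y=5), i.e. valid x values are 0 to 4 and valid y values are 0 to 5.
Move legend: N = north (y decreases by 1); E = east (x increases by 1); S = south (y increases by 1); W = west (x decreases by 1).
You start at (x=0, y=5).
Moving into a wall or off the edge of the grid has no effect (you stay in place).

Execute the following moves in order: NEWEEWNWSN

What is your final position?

Answer: Final position: (x=1, y=4)

Derivation:
Start: (x=0, y=5)
  N (north): blocked, stay at (x=0, y=5)
  E (east): (x=0, y=5) -> (x=1, y=5)
  W (west): (x=1, y=5) -> (x=0, y=5)
  E (east): (x=0, y=5) -> (x=1, y=5)
  E (east): (x=1, y=5) -> (x=2, y=5)
  W (west): (x=2, y=5) -> (x=1, y=5)
  N (north): (x=1, y=5) -> (x=1, y=4)
  W (west): blocked, stay at (x=1, y=4)
  S (south): (x=1, y=4) -> (x=1, y=5)
  N (north): (x=1, y=5) -> (x=1, y=4)
Final: (x=1, y=4)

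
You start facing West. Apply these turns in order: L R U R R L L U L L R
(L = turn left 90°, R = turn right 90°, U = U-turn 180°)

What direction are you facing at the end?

Start: West
  L (left (90° counter-clockwise)) -> South
  R (right (90° clockwise)) -> West
  U (U-turn (180°)) -> East
  R (right (90° clockwise)) -> South
  R (right (90° clockwise)) -> West
  L (left (90° counter-clockwise)) -> South
  L (left (90° counter-clockwise)) -> East
  U (U-turn (180°)) -> West
  L (left (90° counter-clockwise)) -> South
  L (left (90° counter-clockwise)) -> East
  R (right (90° clockwise)) -> South
Final: South

Answer: Final heading: South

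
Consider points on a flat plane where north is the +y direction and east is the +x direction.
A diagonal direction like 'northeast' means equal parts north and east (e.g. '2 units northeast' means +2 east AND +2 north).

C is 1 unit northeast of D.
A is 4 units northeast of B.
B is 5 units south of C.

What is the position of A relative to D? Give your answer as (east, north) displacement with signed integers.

Place D at the origin (east=0, north=0).
  C is 1 unit northeast of D: delta (east=+1, north=+1); C at (east=1, north=1).
  B is 5 units south of C: delta (east=+0, north=-5); B at (east=1, north=-4).
  A is 4 units northeast of B: delta (east=+4, north=+4); A at (east=5, north=0).
Therefore A relative to D: (east=5, north=0).

Answer: A is at (east=5, north=0) relative to D.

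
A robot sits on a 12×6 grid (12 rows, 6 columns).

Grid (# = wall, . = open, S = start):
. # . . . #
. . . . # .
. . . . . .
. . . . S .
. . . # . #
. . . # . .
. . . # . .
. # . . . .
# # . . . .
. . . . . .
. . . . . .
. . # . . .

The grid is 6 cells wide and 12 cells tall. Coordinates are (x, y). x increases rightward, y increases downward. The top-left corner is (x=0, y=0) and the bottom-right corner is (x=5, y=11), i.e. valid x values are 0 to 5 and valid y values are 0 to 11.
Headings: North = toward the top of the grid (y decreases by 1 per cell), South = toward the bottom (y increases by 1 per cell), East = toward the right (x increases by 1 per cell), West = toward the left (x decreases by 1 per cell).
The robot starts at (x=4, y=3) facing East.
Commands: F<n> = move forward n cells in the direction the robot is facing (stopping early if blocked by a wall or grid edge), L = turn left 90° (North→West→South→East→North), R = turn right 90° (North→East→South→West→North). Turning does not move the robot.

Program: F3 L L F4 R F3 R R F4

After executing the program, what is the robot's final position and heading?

Start: (x=4, y=3), facing East
  F3: move forward 1/3 (blocked), now at (x=5, y=3)
  L: turn left, now facing North
  L: turn left, now facing West
  F4: move forward 4, now at (x=1, y=3)
  R: turn right, now facing North
  F3: move forward 2/3 (blocked), now at (x=1, y=1)
  R: turn right, now facing East
  R: turn right, now facing South
  F4: move forward 4, now at (x=1, y=5)
Final: (x=1, y=5), facing South

Answer: Final position: (x=1, y=5), facing South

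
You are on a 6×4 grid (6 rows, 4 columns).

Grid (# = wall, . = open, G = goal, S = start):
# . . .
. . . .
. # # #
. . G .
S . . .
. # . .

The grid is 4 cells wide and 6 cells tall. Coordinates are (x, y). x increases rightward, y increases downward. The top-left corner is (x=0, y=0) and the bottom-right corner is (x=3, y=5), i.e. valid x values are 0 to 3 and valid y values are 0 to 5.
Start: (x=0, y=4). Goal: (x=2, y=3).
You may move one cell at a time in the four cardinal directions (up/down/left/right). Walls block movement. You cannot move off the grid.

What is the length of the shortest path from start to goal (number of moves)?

Answer: Shortest path length: 3

Derivation:
BFS from (x=0, y=4) until reaching (x=2, y=3):
  Distance 0: (x=0, y=4)
  Distance 1: (x=0, y=3), (x=1, y=4), (x=0, y=5)
  Distance 2: (x=0, y=2), (x=1, y=3), (x=2, y=4)
  Distance 3: (x=0, y=1), (x=2, y=3), (x=3, y=4), (x=2, y=5)  <- goal reached here
One shortest path (3 moves): (x=0, y=4) -> (x=1, y=4) -> (x=2, y=4) -> (x=2, y=3)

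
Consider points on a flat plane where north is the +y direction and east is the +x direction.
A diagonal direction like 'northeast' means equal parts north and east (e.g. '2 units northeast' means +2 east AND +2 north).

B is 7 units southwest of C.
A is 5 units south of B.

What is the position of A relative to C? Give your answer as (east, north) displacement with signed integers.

Place C at the origin (east=0, north=0).
  B is 7 units southwest of C: delta (east=-7, north=-7); B at (east=-7, north=-7).
  A is 5 units south of B: delta (east=+0, north=-5); A at (east=-7, north=-12).
Therefore A relative to C: (east=-7, north=-12).

Answer: A is at (east=-7, north=-12) relative to C.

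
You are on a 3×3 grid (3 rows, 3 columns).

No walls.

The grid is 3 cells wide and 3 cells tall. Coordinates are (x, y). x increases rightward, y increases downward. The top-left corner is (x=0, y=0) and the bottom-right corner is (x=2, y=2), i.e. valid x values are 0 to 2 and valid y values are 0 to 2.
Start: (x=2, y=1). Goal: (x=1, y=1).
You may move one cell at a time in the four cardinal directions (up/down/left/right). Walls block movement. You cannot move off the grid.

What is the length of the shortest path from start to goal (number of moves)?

BFS from (x=2, y=1) until reaching (x=1, y=1):
  Distance 0: (x=2, y=1)
  Distance 1: (x=2, y=0), (x=1, y=1), (x=2, y=2)  <- goal reached here
One shortest path (1 moves): (x=2, y=1) -> (x=1, y=1)

Answer: Shortest path length: 1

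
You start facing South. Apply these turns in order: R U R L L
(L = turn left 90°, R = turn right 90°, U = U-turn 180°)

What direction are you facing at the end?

Answer: Final heading: North

Derivation:
Start: South
  R (right (90° clockwise)) -> West
  U (U-turn (180°)) -> East
  R (right (90° clockwise)) -> South
  L (left (90° counter-clockwise)) -> East
  L (left (90° counter-clockwise)) -> North
Final: North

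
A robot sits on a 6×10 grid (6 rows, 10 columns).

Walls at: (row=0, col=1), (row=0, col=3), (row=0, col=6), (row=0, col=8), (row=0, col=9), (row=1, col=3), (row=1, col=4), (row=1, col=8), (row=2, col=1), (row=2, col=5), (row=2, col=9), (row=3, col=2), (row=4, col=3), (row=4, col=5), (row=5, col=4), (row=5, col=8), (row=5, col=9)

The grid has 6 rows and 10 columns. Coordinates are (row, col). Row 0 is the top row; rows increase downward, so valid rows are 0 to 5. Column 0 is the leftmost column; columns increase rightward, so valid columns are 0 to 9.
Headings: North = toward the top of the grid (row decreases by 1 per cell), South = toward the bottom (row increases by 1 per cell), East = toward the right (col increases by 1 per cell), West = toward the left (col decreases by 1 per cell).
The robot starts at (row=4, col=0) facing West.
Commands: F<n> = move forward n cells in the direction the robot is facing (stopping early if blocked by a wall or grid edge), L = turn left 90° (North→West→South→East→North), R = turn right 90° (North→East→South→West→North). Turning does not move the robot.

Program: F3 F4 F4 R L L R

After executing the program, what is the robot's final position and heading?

Answer: Final position: (row=4, col=0), facing West

Derivation:
Start: (row=4, col=0), facing West
  F3: move forward 0/3 (blocked), now at (row=4, col=0)
  F4: move forward 0/4 (blocked), now at (row=4, col=0)
  F4: move forward 0/4 (blocked), now at (row=4, col=0)
  R: turn right, now facing North
  L: turn left, now facing West
  L: turn left, now facing South
  R: turn right, now facing West
Final: (row=4, col=0), facing West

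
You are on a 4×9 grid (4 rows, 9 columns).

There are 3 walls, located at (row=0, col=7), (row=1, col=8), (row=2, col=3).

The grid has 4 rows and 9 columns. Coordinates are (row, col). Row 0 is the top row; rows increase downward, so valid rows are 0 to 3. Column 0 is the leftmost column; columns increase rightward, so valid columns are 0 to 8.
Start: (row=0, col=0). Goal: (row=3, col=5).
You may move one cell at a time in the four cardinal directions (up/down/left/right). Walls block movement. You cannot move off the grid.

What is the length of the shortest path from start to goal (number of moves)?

Answer: Shortest path length: 8

Derivation:
BFS from (row=0, col=0) until reaching (row=3, col=5):
  Distance 0: (row=0, col=0)
  Distance 1: (row=0, col=1), (row=1, col=0)
  Distance 2: (row=0, col=2), (row=1, col=1), (row=2, col=0)
  Distance 3: (row=0, col=3), (row=1, col=2), (row=2, col=1), (row=3, col=0)
  Distance 4: (row=0, col=4), (row=1, col=3), (row=2, col=2), (row=3, col=1)
  Distance 5: (row=0, col=5), (row=1, col=4), (row=3, col=2)
  Distance 6: (row=0, col=6), (row=1, col=5), (row=2, col=4), (row=3, col=3)
  Distance 7: (row=1, col=6), (row=2, col=5), (row=3, col=4)
  Distance 8: (row=1, col=7), (row=2, col=6), (row=3, col=5)  <- goal reached here
One shortest path (8 moves): (row=0, col=0) -> (row=0, col=1) -> (row=0, col=2) -> (row=0, col=3) -> (row=0, col=4) -> (row=0, col=5) -> (row=1, col=5) -> (row=2, col=5) -> (row=3, col=5)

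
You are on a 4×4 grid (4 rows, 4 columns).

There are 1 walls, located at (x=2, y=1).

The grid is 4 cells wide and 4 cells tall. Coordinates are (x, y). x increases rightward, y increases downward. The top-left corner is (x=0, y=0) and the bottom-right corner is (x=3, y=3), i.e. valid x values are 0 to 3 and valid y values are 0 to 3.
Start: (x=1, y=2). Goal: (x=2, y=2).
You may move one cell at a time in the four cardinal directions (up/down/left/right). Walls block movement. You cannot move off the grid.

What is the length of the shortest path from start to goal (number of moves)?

BFS from (x=1, y=2) until reaching (x=2, y=2):
  Distance 0: (x=1, y=2)
  Distance 1: (x=1, y=1), (x=0, y=2), (x=2, y=2), (x=1, y=3)  <- goal reached here
One shortest path (1 moves): (x=1, y=2) -> (x=2, y=2)

Answer: Shortest path length: 1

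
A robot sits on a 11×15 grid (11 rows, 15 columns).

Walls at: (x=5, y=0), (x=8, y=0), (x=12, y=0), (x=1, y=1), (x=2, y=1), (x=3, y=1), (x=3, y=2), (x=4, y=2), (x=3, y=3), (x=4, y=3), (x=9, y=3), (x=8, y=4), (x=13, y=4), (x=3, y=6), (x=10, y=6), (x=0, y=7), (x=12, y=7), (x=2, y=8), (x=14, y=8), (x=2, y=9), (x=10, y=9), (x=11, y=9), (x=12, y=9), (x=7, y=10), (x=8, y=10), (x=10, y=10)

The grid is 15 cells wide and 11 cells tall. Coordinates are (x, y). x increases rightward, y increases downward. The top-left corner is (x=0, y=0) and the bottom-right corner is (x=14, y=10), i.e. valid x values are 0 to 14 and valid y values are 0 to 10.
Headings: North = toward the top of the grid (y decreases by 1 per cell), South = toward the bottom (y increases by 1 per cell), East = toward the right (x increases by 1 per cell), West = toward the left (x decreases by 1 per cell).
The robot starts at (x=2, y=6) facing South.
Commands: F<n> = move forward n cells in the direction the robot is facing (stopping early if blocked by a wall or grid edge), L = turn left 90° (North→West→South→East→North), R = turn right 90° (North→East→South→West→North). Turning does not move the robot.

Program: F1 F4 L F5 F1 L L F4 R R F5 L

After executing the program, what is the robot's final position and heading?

Start: (x=2, y=6), facing South
  F1: move forward 1, now at (x=2, y=7)
  F4: move forward 0/4 (blocked), now at (x=2, y=7)
  L: turn left, now facing East
  F5: move forward 5, now at (x=7, y=7)
  F1: move forward 1, now at (x=8, y=7)
  L: turn left, now facing North
  L: turn left, now facing West
  F4: move forward 4, now at (x=4, y=7)
  R: turn right, now facing North
  R: turn right, now facing East
  F5: move forward 5, now at (x=9, y=7)
  L: turn left, now facing North
Final: (x=9, y=7), facing North

Answer: Final position: (x=9, y=7), facing North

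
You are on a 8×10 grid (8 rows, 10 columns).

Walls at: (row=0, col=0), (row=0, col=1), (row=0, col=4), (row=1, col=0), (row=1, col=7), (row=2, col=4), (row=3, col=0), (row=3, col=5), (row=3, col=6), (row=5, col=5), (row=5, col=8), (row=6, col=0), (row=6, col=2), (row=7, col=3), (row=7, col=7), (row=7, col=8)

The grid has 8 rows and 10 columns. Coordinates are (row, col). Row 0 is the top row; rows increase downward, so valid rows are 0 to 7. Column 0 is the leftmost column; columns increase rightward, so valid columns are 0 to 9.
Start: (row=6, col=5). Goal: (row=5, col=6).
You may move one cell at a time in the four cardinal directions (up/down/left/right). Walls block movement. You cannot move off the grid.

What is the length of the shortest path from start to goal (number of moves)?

Answer: Shortest path length: 2

Derivation:
BFS from (row=6, col=5) until reaching (row=5, col=6):
  Distance 0: (row=6, col=5)
  Distance 1: (row=6, col=4), (row=6, col=6), (row=7, col=5)
  Distance 2: (row=5, col=4), (row=5, col=6), (row=6, col=3), (row=6, col=7), (row=7, col=4), (row=7, col=6)  <- goal reached here
One shortest path (2 moves): (row=6, col=5) -> (row=6, col=6) -> (row=5, col=6)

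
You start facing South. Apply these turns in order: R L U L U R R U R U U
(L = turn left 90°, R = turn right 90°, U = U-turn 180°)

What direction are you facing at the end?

Start: South
  R (right (90° clockwise)) -> West
  L (left (90° counter-clockwise)) -> South
  U (U-turn (180°)) -> North
  L (left (90° counter-clockwise)) -> West
  U (U-turn (180°)) -> East
  R (right (90° clockwise)) -> South
  R (right (90° clockwise)) -> West
  U (U-turn (180°)) -> East
  R (right (90° clockwise)) -> South
  U (U-turn (180°)) -> North
  U (U-turn (180°)) -> South
Final: South

Answer: Final heading: South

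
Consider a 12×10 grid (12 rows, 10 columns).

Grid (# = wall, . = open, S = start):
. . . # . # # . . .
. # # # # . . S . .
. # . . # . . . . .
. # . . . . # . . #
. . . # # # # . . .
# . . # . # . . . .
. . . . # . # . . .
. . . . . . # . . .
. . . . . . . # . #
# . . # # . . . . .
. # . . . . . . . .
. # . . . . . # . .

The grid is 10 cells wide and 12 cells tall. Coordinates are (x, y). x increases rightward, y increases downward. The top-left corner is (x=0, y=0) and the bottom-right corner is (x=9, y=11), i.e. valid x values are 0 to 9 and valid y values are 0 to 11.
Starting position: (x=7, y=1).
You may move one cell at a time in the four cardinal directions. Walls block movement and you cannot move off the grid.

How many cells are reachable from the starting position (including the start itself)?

BFS flood-fill from (x=7, y=1):
  Distance 0: (x=7, y=1)
  Distance 1: (x=7, y=0), (x=6, y=1), (x=8, y=1), (x=7, y=2)
  Distance 2: (x=8, y=0), (x=5, y=1), (x=9, y=1), (x=6, y=2), (x=8, y=2), (x=7, y=3)
  Distance 3: (x=9, y=0), (x=5, y=2), (x=9, y=2), (x=8, y=3), (x=7, y=4)
  Distance 4: (x=5, y=3), (x=8, y=4), (x=7, y=5)
  Distance 5: (x=4, y=3), (x=9, y=4), (x=6, y=5), (x=8, y=5), (x=7, y=6)
  Distance 6: (x=3, y=3), (x=9, y=5), (x=8, y=6), (x=7, y=7)
  Distance 7: (x=3, y=2), (x=2, y=3), (x=9, y=6), (x=8, y=7)
  Distance 8: (x=2, y=2), (x=2, y=4), (x=9, y=7), (x=8, y=8)
  Distance 9: (x=1, y=4), (x=2, y=5), (x=8, y=9)
  Distance 10: (x=0, y=4), (x=1, y=5), (x=2, y=6), (x=7, y=9), (x=9, y=9), (x=8, y=10)
  Distance 11: (x=0, y=3), (x=1, y=6), (x=3, y=6), (x=2, y=7), (x=6, y=9), (x=7, y=10), (x=9, y=10), (x=8, y=11)
  Distance 12: (x=0, y=2), (x=0, y=6), (x=1, y=7), (x=3, y=7), (x=2, y=8), (x=6, y=8), (x=5, y=9), (x=6, y=10), (x=9, y=11)
  Distance 13: (x=0, y=1), (x=0, y=7), (x=4, y=7), (x=1, y=8), (x=3, y=8), (x=5, y=8), (x=2, y=9), (x=5, y=10), (x=6, y=11)
  Distance 14: (x=0, y=0), (x=5, y=7), (x=0, y=8), (x=4, y=8), (x=1, y=9), (x=2, y=10), (x=4, y=10), (x=5, y=11)
  Distance 15: (x=1, y=0), (x=5, y=6), (x=3, y=10), (x=2, y=11), (x=4, y=11)
  Distance 16: (x=2, y=0), (x=3, y=11)
Total reachable: 86 (grid has 90 open cells total)

Answer: Reachable cells: 86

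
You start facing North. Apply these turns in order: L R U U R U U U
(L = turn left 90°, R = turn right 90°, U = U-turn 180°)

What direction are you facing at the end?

Start: North
  L (left (90° counter-clockwise)) -> West
  R (right (90° clockwise)) -> North
  U (U-turn (180°)) -> South
  U (U-turn (180°)) -> North
  R (right (90° clockwise)) -> East
  U (U-turn (180°)) -> West
  U (U-turn (180°)) -> East
  U (U-turn (180°)) -> West
Final: West

Answer: Final heading: West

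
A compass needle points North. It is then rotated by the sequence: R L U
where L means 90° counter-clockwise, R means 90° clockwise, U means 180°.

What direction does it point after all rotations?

Start: North
  R (right (90° clockwise)) -> East
  L (left (90° counter-clockwise)) -> North
  U (U-turn (180°)) -> South
Final: South

Answer: Final heading: South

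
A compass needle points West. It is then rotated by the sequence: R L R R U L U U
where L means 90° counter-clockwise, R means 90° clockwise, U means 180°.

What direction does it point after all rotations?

Answer: Final heading: South

Derivation:
Start: West
  R (right (90° clockwise)) -> North
  L (left (90° counter-clockwise)) -> West
  R (right (90° clockwise)) -> North
  R (right (90° clockwise)) -> East
  U (U-turn (180°)) -> West
  L (left (90° counter-clockwise)) -> South
  U (U-turn (180°)) -> North
  U (U-turn (180°)) -> South
Final: South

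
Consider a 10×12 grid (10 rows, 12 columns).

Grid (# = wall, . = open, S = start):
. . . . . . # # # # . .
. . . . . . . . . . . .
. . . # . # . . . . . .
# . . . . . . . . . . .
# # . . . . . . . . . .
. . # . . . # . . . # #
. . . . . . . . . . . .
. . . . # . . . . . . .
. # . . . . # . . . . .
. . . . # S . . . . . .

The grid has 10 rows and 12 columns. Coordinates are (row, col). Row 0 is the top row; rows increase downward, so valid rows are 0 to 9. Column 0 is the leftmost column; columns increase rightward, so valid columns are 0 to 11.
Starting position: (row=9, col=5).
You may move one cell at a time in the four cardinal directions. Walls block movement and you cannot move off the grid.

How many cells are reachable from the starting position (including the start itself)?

BFS flood-fill from (row=9, col=5):
  Distance 0: (row=9, col=5)
  Distance 1: (row=8, col=5), (row=9, col=6)
  Distance 2: (row=7, col=5), (row=8, col=4), (row=9, col=7)
  Distance 3: (row=6, col=5), (row=7, col=6), (row=8, col=3), (row=8, col=7), (row=9, col=8)
  Distance 4: (row=5, col=5), (row=6, col=4), (row=6, col=6), (row=7, col=3), (row=7, col=7), (row=8, col=2), (row=8, col=8), (row=9, col=3), (row=9, col=9)
  Distance 5: (row=4, col=5), (row=5, col=4), (row=6, col=3), (row=6, col=7), (row=7, col=2), (row=7, col=8), (row=8, col=9), (row=9, col=2), (row=9, col=10)
  Distance 6: (row=3, col=5), (row=4, col=4), (row=4, col=6), (row=5, col=3), (row=5, col=7), (row=6, col=2), (row=6, col=8), (row=7, col=1), (row=7, col=9), (row=8, col=10), (row=9, col=1), (row=9, col=11)
  Distance 7: (row=3, col=4), (row=3, col=6), (row=4, col=3), (row=4, col=7), (row=5, col=8), (row=6, col=1), (row=6, col=9), (row=7, col=0), (row=7, col=10), (row=8, col=11), (row=9, col=0)
  Distance 8: (row=2, col=4), (row=2, col=6), (row=3, col=3), (row=3, col=7), (row=4, col=2), (row=4, col=8), (row=5, col=1), (row=5, col=9), (row=6, col=0), (row=6, col=10), (row=7, col=11), (row=8, col=0)
  Distance 9: (row=1, col=4), (row=1, col=6), (row=2, col=7), (row=3, col=2), (row=3, col=8), (row=4, col=9), (row=5, col=0), (row=6, col=11)
  Distance 10: (row=0, col=4), (row=1, col=3), (row=1, col=5), (row=1, col=7), (row=2, col=2), (row=2, col=8), (row=3, col=1), (row=3, col=9), (row=4, col=10)
  Distance 11: (row=0, col=3), (row=0, col=5), (row=1, col=2), (row=1, col=8), (row=2, col=1), (row=2, col=9), (row=3, col=10), (row=4, col=11)
  Distance 12: (row=0, col=2), (row=1, col=1), (row=1, col=9), (row=2, col=0), (row=2, col=10), (row=3, col=11)
  Distance 13: (row=0, col=1), (row=1, col=0), (row=1, col=10), (row=2, col=11)
  Distance 14: (row=0, col=0), (row=0, col=10), (row=1, col=11)
  Distance 15: (row=0, col=11)
Total reachable: 103 (grid has 103 open cells total)

Answer: Reachable cells: 103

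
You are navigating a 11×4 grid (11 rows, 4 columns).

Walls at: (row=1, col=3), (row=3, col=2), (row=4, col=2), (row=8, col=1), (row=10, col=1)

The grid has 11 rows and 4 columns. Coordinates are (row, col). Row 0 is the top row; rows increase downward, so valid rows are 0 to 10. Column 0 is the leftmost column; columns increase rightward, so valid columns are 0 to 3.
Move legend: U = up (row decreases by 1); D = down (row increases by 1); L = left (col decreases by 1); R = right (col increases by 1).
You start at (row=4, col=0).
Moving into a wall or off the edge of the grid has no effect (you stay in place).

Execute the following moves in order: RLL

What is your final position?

Start: (row=4, col=0)
  R (right): (row=4, col=0) -> (row=4, col=1)
  L (left): (row=4, col=1) -> (row=4, col=0)
  L (left): blocked, stay at (row=4, col=0)
Final: (row=4, col=0)

Answer: Final position: (row=4, col=0)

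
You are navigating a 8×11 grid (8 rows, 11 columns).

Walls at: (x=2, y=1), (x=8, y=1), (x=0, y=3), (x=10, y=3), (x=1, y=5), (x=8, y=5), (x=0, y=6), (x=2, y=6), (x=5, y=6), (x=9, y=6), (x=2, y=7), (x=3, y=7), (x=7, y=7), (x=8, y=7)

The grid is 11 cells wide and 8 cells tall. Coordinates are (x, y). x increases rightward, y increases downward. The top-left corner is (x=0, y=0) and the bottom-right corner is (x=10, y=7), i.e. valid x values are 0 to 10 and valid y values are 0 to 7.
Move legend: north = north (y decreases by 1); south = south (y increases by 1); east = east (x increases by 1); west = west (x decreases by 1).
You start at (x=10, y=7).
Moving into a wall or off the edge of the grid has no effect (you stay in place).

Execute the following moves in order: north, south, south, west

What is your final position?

Answer: Final position: (x=9, y=7)

Derivation:
Start: (x=10, y=7)
  north (north): (x=10, y=7) -> (x=10, y=6)
  south (south): (x=10, y=6) -> (x=10, y=7)
  south (south): blocked, stay at (x=10, y=7)
  west (west): (x=10, y=7) -> (x=9, y=7)
Final: (x=9, y=7)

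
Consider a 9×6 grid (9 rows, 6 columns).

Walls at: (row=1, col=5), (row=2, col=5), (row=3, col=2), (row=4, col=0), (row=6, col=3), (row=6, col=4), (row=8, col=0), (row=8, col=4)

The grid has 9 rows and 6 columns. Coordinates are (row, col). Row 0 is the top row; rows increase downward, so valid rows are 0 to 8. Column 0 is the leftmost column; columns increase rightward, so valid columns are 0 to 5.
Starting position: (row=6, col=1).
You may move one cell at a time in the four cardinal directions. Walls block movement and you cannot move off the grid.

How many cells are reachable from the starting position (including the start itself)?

BFS flood-fill from (row=6, col=1):
  Distance 0: (row=6, col=1)
  Distance 1: (row=5, col=1), (row=6, col=0), (row=6, col=2), (row=7, col=1)
  Distance 2: (row=4, col=1), (row=5, col=0), (row=5, col=2), (row=7, col=0), (row=7, col=2), (row=8, col=1)
  Distance 3: (row=3, col=1), (row=4, col=2), (row=5, col=3), (row=7, col=3), (row=8, col=2)
  Distance 4: (row=2, col=1), (row=3, col=0), (row=4, col=3), (row=5, col=4), (row=7, col=4), (row=8, col=3)
  Distance 5: (row=1, col=1), (row=2, col=0), (row=2, col=2), (row=3, col=3), (row=4, col=4), (row=5, col=5), (row=7, col=5)
  Distance 6: (row=0, col=1), (row=1, col=0), (row=1, col=2), (row=2, col=3), (row=3, col=4), (row=4, col=5), (row=6, col=5), (row=8, col=5)
  Distance 7: (row=0, col=0), (row=0, col=2), (row=1, col=3), (row=2, col=4), (row=3, col=5)
  Distance 8: (row=0, col=3), (row=1, col=4)
  Distance 9: (row=0, col=4)
  Distance 10: (row=0, col=5)
Total reachable: 46 (grid has 46 open cells total)

Answer: Reachable cells: 46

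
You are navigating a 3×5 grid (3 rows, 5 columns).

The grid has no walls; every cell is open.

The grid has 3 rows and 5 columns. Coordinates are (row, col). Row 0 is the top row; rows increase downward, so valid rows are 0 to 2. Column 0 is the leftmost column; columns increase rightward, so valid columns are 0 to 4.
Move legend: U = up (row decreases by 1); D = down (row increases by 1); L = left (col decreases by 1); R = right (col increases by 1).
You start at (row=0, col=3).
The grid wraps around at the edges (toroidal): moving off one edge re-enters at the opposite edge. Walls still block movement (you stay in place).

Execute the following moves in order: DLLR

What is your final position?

Start: (row=0, col=3)
  D (down): (row=0, col=3) -> (row=1, col=3)
  L (left): (row=1, col=3) -> (row=1, col=2)
  L (left): (row=1, col=2) -> (row=1, col=1)
  R (right): (row=1, col=1) -> (row=1, col=2)
Final: (row=1, col=2)

Answer: Final position: (row=1, col=2)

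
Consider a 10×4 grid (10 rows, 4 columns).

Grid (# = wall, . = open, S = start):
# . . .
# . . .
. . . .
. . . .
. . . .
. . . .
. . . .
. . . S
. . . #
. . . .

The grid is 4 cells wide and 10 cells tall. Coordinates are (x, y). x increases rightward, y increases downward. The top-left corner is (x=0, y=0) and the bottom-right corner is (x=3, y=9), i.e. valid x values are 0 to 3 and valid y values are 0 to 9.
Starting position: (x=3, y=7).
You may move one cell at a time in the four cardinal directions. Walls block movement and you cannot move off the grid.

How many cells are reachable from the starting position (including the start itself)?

Answer: Reachable cells: 37

Derivation:
BFS flood-fill from (x=3, y=7):
  Distance 0: (x=3, y=7)
  Distance 1: (x=3, y=6), (x=2, y=7)
  Distance 2: (x=3, y=5), (x=2, y=6), (x=1, y=7), (x=2, y=8)
  Distance 3: (x=3, y=4), (x=2, y=5), (x=1, y=6), (x=0, y=7), (x=1, y=8), (x=2, y=9)
  Distance 4: (x=3, y=3), (x=2, y=4), (x=1, y=5), (x=0, y=6), (x=0, y=8), (x=1, y=9), (x=3, y=9)
  Distance 5: (x=3, y=2), (x=2, y=3), (x=1, y=4), (x=0, y=5), (x=0, y=9)
  Distance 6: (x=3, y=1), (x=2, y=2), (x=1, y=3), (x=0, y=4)
  Distance 7: (x=3, y=0), (x=2, y=1), (x=1, y=2), (x=0, y=3)
  Distance 8: (x=2, y=0), (x=1, y=1), (x=0, y=2)
  Distance 9: (x=1, y=0)
Total reachable: 37 (grid has 37 open cells total)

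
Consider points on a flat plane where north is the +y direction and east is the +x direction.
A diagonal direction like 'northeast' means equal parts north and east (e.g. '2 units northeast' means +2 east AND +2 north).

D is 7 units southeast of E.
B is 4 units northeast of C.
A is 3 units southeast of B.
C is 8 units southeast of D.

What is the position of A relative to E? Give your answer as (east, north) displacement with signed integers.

Place E at the origin (east=0, north=0).
  D is 7 units southeast of E: delta (east=+7, north=-7); D at (east=7, north=-7).
  C is 8 units southeast of D: delta (east=+8, north=-8); C at (east=15, north=-15).
  B is 4 units northeast of C: delta (east=+4, north=+4); B at (east=19, north=-11).
  A is 3 units southeast of B: delta (east=+3, north=-3); A at (east=22, north=-14).
Therefore A relative to E: (east=22, north=-14).

Answer: A is at (east=22, north=-14) relative to E.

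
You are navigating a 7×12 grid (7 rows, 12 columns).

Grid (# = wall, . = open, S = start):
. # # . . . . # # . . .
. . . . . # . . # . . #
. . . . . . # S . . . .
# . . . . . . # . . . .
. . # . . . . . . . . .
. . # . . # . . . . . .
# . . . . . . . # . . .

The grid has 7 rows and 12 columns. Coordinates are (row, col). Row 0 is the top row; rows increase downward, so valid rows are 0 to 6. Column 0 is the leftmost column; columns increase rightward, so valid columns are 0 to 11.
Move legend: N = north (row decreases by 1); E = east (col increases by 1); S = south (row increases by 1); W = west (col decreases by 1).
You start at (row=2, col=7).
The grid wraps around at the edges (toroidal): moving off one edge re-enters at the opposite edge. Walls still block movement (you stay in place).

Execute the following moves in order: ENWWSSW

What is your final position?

Answer: Final position: (row=2, col=7)

Derivation:
Start: (row=2, col=7)
  E (east): (row=2, col=7) -> (row=2, col=8)
  N (north): blocked, stay at (row=2, col=8)
  W (west): (row=2, col=8) -> (row=2, col=7)
  W (west): blocked, stay at (row=2, col=7)
  S (south): blocked, stay at (row=2, col=7)
  S (south): blocked, stay at (row=2, col=7)
  W (west): blocked, stay at (row=2, col=7)
Final: (row=2, col=7)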